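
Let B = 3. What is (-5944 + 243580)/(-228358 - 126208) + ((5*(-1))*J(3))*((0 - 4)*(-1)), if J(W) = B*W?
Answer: -32029758/177283 ≈ -180.67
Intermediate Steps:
J(W) = 3*W
(-5944 + 243580)/(-228358 - 126208) + ((5*(-1))*J(3))*((0 - 4)*(-1)) = (-5944 + 243580)/(-228358 - 126208) + ((5*(-1))*(3*3))*((0 - 4)*(-1)) = 237636/(-354566) + (-5*9)*(-4*(-1)) = 237636*(-1/354566) - 45*4 = -118818/177283 - 180 = -32029758/177283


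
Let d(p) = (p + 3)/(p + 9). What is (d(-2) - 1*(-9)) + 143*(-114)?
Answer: -114050/7 ≈ -16293.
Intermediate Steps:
d(p) = (3 + p)/(9 + p)
(d(-2) - 1*(-9)) + 143*(-114) = ((3 - 2)/(9 - 2) - 1*(-9)) + 143*(-114) = (1/7 + 9) - 16302 = ((⅐)*1 + 9) - 16302 = (⅐ + 9) - 16302 = 64/7 - 16302 = -114050/7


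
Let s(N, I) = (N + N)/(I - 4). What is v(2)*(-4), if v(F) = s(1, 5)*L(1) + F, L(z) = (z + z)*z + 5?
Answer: -64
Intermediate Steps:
s(N, I) = 2*N/(-4 + I) (s(N, I) = (2*N)/(-4 + I) = 2*N/(-4 + I))
L(z) = 5 + 2*z² (L(z) = (2*z)*z + 5 = 2*z² + 5 = 5 + 2*z²)
v(F) = 14 + F (v(F) = (2*1/(-4 + 5))*(5 + 2*1²) + F = (2*1/1)*(5 + 2*1) + F = (2*1*1)*(5 + 2) + F = 2*7 + F = 14 + F)
v(2)*(-4) = (14 + 2)*(-4) = 16*(-4) = -64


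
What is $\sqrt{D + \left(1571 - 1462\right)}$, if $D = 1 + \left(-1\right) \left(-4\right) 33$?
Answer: $11 \sqrt{2} \approx 15.556$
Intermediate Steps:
$D = 133$ ($D = 1 + 4 \cdot 33 = 1 + 132 = 133$)
$\sqrt{D + \left(1571 - 1462\right)} = \sqrt{133 + \left(1571 - 1462\right)} = \sqrt{133 + 109} = \sqrt{242} = 11 \sqrt{2}$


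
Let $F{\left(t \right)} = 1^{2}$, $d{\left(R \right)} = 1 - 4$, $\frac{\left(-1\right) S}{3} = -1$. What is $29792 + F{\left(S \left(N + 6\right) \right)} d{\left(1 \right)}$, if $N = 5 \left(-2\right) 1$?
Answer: $29789$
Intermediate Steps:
$N = -10$ ($N = \left(-10\right) 1 = -10$)
$S = 3$ ($S = \left(-3\right) \left(-1\right) = 3$)
$d{\left(R \right)} = -3$
$F{\left(t \right)} = 1$
$29792 + F{\left(S \left(N + 6\right) \right)} d{\left(1 \right)} = 29792 + 1 \left(-3\right) = 29792 - 3 = 29789$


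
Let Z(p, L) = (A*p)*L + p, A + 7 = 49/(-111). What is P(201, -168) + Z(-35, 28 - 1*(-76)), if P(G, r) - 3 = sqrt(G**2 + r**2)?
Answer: 3003088/111 + 15*sqrt(305) ≈ 27317.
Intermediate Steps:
A = -826/111 (A = -7 + 49/(-111) = -7 + 49*(-1/111) = -7 - 49/111 = -826/111 ≈ -7.4414)
Z(p, L) = p - 826*L*p/111 (Z(p, L) = (-826*p/111)*L + p = -826*L*p/111 + p = p - 826*L*p/111)
P(G, r) = 3 + sqrt(G**2 + r**2)
P(201, -168) + Z(-35, 28 - 1*(-76)) = (3 + sqrt(201**2 + (-168)**2)) + (1/111)*(-35)*(111 - 826*(28 - 1*(-76))) = (3 + sqrt(40401 + 28224)) + (1/111)*(-35)*(111 - 826*(28 + 76)) = (3 + sqrt(68625)) + (1/111)*(-35)*(111 - 826*104) = (3 + 15*sqrt(305)) + (1/111)*(-35)*(111 - 85904) = (3 + 15*sqrt(305)) + (1/111)*(-35)*(-85793) = (3 + 15*sqrt(305)) + 3002755/111 = 3003088/111 + 15*sqrt(305)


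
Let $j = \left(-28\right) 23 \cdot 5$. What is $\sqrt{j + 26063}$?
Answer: $\sqrt{22843} \approx 151.14$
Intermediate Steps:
$j = -3220$ ($j = \left(-644\right) 5 = -3220$)
$\sqrt{j + 26063} = \sqrt{-3220 + 26063} = \sqrt{22843}$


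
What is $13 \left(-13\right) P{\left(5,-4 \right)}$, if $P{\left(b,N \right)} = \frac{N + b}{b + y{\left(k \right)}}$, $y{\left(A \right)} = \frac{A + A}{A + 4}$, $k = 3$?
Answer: $- \frac{1183}{41} \approx -28.854$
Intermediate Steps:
$y{\left(A \right)} = \frac{2 A}{4 + A}$
$P{\left(b,N \right)} = \frac{N + b}{\frac{6}{7} + b}$ ($P{\left(b,N \right)} = \frac{N + b}{b + 2 \cdot 3 \frac{1}{4 + 3}} = \frac{N + b}{b + 2 \cdot 3 \cdot \frac{1}{7}} = \frac{N + b}{b + \frac{6}{7}} = \frac{N + b}{\frac{6}{7} + b}$)
$13 \left(-13\right) P{\left(5,-4 \right)} = 13 \left(-13\right) \frac{7 \left(-4 + 5\right)}{6 + 7 \cdot 5} = - 169 \cdot 7 \frac{1}{6 + 35} \cdot 1 = - 169 \cdot 7 \cdot \frac{1}{41} \cdot 1 = \left(-169\right) \frac{7}{41} = - \frac{1183}{41}$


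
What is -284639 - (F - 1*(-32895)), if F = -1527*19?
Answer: -288521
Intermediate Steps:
F = -29013
-284639 - (F - 1*(-32895)) = -284639 - (-29013 - 1*(-32895)) = -284639 - (-29013 + 32895) = -284639 - 1*3882 = -284639 - 3882 = -288521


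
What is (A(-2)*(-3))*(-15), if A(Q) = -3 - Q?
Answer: -45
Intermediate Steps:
(A(-2)*(-3))*(-15) = ((-3 - 1*(-2))*(-3))*(-15) = ((-3 + 2)*(-3))*(-15) = -1*(-3)*(-15) = 3*(-15) = -45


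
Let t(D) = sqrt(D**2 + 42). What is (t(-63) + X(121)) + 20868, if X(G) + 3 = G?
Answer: 20986 + sqrt(4011) ≈ 21049.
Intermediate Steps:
X(G) = -3 + G
t(D) = sqrt(42 + D**2)
(t(-63) + X(121)) + 20868 = (sqrt(42 + (-63)**2) + (-3 + 121)) + 20868 = (sqrt(42 + 3969) + 118) + 20868 = (sqrt(4011) + 118) + 20868 = (118 + sqrt(4011)) + 20868 = 20986 + sqrt(4011)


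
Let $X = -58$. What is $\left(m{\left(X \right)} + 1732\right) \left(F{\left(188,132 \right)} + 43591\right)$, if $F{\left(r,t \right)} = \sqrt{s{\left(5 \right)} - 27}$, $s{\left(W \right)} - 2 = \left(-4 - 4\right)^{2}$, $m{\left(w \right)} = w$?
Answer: $72971334 + 1674 \sqrt{39} \approx 7.2982 \cdot 10^{7}$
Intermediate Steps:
$s{\left(W \right)} = 66$ ($s{\left(W \right)} = 2 + \left(-4 - 4\right)^{2} = 2 + \left(-8\right)^{2} = 2 + 64 = 66$)
$F{\left(r,t \right)} = \sqrt{39}$ ($F{\left(r,t \right)} = \sqrt{66 - 27} = \sqrt{39}$)
$\left(m{\left(X \right)} + 1732\right) \left(F{\left(188,132 \right)} + 43591\right) = \left(-58 + 1732\right) \left(\sqrt{39} + 43591\right) = 1674 \left(43591 + \sqrt{39}\right) = 72971334 + 1674 \sqrt{39}$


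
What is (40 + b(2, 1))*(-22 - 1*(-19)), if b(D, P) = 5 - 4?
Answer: -123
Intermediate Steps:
b(D, P) = 1
(40 + b(2, 1))*(-22 - 1*(-19)) = (40 + 1)*(-22 - 1*(-19)) = 41*(-22 + 19) = 41*(-3) = -123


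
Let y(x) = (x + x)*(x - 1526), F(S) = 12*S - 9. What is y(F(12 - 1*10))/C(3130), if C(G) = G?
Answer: -4533/313 ≈ -14.482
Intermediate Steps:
F(S) = -9 + 12*S
y(x) = 2*x*(-1526 + x) (y(x) = (2*x)*(-1526 + x) = 2*x*(-1526 + x))
y(F(12 - 1*10))/C(3130) = (2*(-9 + 12*(12 - 1*10))*(-1526 + (-9 + 12*(12 - 1*10))))/3130 = (2*(-9 + 12*(12 - 10))*(-1526 + (-9 + 12*(12 - 10))))*(1/3130) = (2*(-9 + 12*2)*(-1526 + (-9 + 12*2)))*(1/3130) = (2*(-9 + 24)*(-1526 + (-9 + 24)))*(1/3130) = (2*15*(-1526 + 15))*(1/3130) = (2*15*(-1511))*(1/3130) = -45330*1/3130 = -4533/313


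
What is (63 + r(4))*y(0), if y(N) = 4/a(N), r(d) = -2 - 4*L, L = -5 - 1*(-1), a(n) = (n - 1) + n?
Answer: -308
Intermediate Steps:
a(n) = -1 + 2*n (a(n) = (-1 + n) + n = -1 + 2*n)
L = -4 (L = -5 + 1 = -4)
r(d) = 14 (r(d) = -2 - 4*(-4) = -2 + 16 = 14)
y(N) = 4/(-1 + 2*N)
(63 + r(4))*y(0) = (63 + 14)*(4/(-1 + 2*0)) = 77*(4/(-1 + 0)) = 77*(4/(-1)) = 77*(4*(-1)) = 77*(-4) = -308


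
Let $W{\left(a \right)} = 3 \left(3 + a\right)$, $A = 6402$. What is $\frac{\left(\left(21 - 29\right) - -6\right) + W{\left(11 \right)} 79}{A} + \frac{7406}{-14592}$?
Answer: $\frac{81155}{7784832} \approx 0.010425$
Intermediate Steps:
$W{\left(a \right)} = 9 + 3 a$
$\frac{\left(\left(21 - 29\right) - -6\right) + W{\left(11 \right)} 79}{A} + \frac{7406}{-14592} = \frac{\left(\left(21 - 29\right) - -6\right) + \left(9 + 3 \cdot 11\right) 79}{6402} + \frac{7406}{-14592} = \left(\left(\left(21 - 29\right) + 6\right) + \left(9 + 33\right) 79\right) \frac{1}{6402} + 7406 \left(- \frac{1}{14592}\right) = \left(\left(-8 + 6\right) + 42 \cdot 79\right) \frac{1}{6402} - \frac{3703}{7296} = \left(-2 + 3318\right) \frac{1}{6402} - \frac{3703}{7296} = 3316 \cdot \frac{1}{6402} - \frac{3703}{7296} = \frac{1658}{3201} - \frac{3703}{7296} = \frac{81155}{7784832}$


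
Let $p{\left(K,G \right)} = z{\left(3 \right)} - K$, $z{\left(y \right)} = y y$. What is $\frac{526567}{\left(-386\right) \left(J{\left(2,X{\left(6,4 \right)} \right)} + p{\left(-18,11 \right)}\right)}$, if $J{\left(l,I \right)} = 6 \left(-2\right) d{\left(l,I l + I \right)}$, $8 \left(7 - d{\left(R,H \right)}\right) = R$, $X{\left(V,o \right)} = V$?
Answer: $\frac{526567}{20844} \approx 25.262$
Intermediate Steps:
$z{\left(y \right)} = y^{2}$
$d{\left(R,H \right)} = 7 - \frac{R}{8}$
$p{\left(K,G \right)} = 9 - K$ ($p{\left(K,G \right)} = 3^{2} - K = 9 - K$)
$J{\left(l,I \right)} = -84 + \frac{3 l}{2}$ ($J{\left(l,I \right)} = 6 \left(-2\right) \left(7 - \frac{l}{8}\right) = - 12 \left(7 - \frac{l}{8}\right) = -84 + \frac{3 l}{2}$)
$\frac{526567}{\left(-386\right) \left(J{\left(2,X{\left(6,4 \right)} \right)} + p{\left(-18,11 \right)}\right)} = \frac{526567}{\left(-386\right) \left(\left(-84 + \frac{3}{2} \cdot 2\right) + \left(9 - -18\right)\right)} = \frac{526567}{\left(-386\right) \left(\left(-84 + 3\right) + \left(9 + 18\right)\right)} = \frac{526567}{\left(-386\right) \left(-81 + 27\right)} = \frac{526567}{\left(-386\right) \left(-54\right)} = \frac{526567}{20844}$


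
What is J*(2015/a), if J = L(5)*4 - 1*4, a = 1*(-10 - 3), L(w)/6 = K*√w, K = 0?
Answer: 620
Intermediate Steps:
L(w) = 0 (L(w) = 6*(0*√w) = 6*0 = 0)
a = -13 (a = 1*(-13) = -13)
J = -4 (J = 0*4 - 1*4 = 0 - 4 = -4)
J*(2015/a) = -8060/(-13) = -8060*(-1)/13 = -4*(-155) = 620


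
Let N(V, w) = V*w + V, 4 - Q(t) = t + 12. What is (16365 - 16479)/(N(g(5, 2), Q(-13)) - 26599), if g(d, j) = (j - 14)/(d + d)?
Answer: 570/133031 ≈ 0.0042847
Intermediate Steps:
Q(t) = -8 - t (Q(t) = 4 - (t + 12) = 4 - (12 + t) = 4 + (-12 - t) = -8 - t)
g(d, j) = (-14 + j)/(2*d) (g(d, j) = (-14 + j)/((2*d)) = (-14 + j)*(1/(2*d)) = (-14 + j)/(2*d))
N(V, w) = V + V*w
(16365 - 16479)/(N(g(5, 2), Q(-13)) - 26599) = (16365 - 16479)/(((1/2)*(-14 + 2)/5)*(1 + (-8 - 1*(-13))) - 26599) = -114/(((1/2)*(1/5)*(-12))*(1 + (-8 + 13)) - 26599) = -114/(-6*(1 + 5)/5 - 26599) = -114/(-6/5*6 - 26599) = -114/(-36/5 - 26599) = -114/(-133031/5) = -114*(-5/133031) = 570/133031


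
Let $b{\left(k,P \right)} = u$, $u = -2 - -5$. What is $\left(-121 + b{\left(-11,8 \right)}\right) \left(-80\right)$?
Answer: $9440$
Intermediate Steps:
$u = 3$ ($u = -2 + 5 = 3$)
$b{\left(k,P \right)} = 3$
$\left(-121 + b{\left(-11,8 \right)}\right) \left(-80\right) = \left(-121 + 3\right) \left(-80\right) = \left(-118\right) \left(-80\right) = 9440$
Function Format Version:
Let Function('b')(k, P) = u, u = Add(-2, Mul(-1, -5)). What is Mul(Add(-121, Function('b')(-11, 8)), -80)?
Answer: 9440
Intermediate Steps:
u = 3 (u = Add(-2, 5) = 3)
Function('b')(k, P) = 3
Mul(Add(-121, Function('b')(-11, 8)), -80) = Mul(Add(-121, 3), -80) = Mul(-118, -80) = 9440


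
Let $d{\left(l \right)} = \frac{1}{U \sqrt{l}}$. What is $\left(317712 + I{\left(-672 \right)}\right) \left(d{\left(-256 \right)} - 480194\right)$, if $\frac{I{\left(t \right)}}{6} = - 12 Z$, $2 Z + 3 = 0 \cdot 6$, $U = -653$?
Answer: $-152615257080 + \frac{79455 i}{2612} \approx -1.5262 \cdot 10^{11} + 30.419 i$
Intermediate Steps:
$Z = - \frac{3}{2}$ ($Z = - \frac{3}{2} + \frac{0 \cdot 6}{2} = - \frac{3}{2} + \frac{1}{2} \cdot 0 = - \frac{3}{2} + 0 = - \frac{3}{2} \approx -1.5$)
$d{\left(l \right)} = - \frac{1}{653 \sqrt{l}}$ ($d{\left(l \right)} = \frac{1}{\left(-653\right) \sqrt{l}} = - \frac{1}{653 \sqrt{l}}$)
$I{\left(t \right)} = 108$ ($I{\left(t \right)} = 6 \left(\left(-12\right) \left(- \frac{3}{2}\right)\right) = 6 \cdot 18 = 108$)
$\left(317712 + I{\left(-672 \right)}\right) \left(d{\left(-256 \right)} - 480194\right) = \left(317712 + 108\right) \left(- \frac{1}{653 \cdot 16 i} - 480194\right) = 317820 \left(- \frac{\left(- \frac{1}{16}\right) i}{653} - 480194\right) = 317820 \left(\frac{i}{10448} - 480194\right) = 317820 \left(-480194 + \frac{i}{10448}\right) = -152615257080 + \frac{79455 i}{2612}$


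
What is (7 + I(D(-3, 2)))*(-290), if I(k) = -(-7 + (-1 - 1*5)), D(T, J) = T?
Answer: -5800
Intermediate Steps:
I(k) = 13 (I(k) = -(-7 + (-1 - 5)) = -(-7 - 6) = -1*(-13) = 13)
(7 + I(D(-3, 2)))*(-290) = (7 + 13)*(-290) = 20*(-290) = -5800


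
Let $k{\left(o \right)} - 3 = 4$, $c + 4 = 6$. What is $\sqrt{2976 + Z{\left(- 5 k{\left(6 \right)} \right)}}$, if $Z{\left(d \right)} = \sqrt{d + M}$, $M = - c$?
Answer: $\sqrt{2976 + i \sqrt{37}} \approx 54.553 + 0.0558 i$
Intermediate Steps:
$c = 2$ ($c = -4 + 6 = 2$)
$k{\left(o \right)} = 7$ ($k{\left(o \right)} = 3 + 4 = 7$)
$M = -2$ ($M = \left(-1\right) 2 = -2$)
$Z{\left(d \right)} = \sqrt{-2 + d}$ ($Z{\left(d \right)} = \sqrt{d - 2} = \sqrt{-2 + d}$)
$\sqrt{2976 + Z{\left(- 5 k{\left(6 \right)} \right)}} = \sqrt{2976 + \sqrt{-2 - 35}} = \sqrt{2976 + \sqrt{-37}} = \sqrt{2976 + i \sqrt{37}}$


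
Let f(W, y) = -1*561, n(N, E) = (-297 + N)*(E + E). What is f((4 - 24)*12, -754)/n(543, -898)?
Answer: 187/147272 ≈ 0.0012698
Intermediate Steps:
n(N, E) = 2*E*(-297 + N) (n(N, E) = (-297 + N)*(2*E) = 2*E*(-297 + N))
f(W, y) = -561
f((4 - 24)*12, -754)/n(543, -898) = -561*(-1/(1796*(-297 + 543))) = -561/(2*(-898)*246) = -561/(-441816) = -561*(-1/441816) = 187/147272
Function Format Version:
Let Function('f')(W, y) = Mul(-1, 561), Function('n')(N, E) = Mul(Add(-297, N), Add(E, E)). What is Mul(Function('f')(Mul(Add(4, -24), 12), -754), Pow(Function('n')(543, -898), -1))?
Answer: Rational(187, 147272) ≈ 0.0012698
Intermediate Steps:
Function('n')(N, E) = Mul(2, E, Add(-297, N)) (Function('n')(N, E) = Mul(Add(-297, N), Mul(2, E)) = Mul(2, E, Add(-297, N)))
Function('f')(W, y) = -561
Mul(Function('f')(Mul(Add(4, -24), 12), -754), Pow(Function('n')(543, -898), -1)) = Mul(-561, Pow(Mul(2, -898, Add(-297, 543)), -1)) = Mul(-561, Pow(Mul(2, -898, 246), -1)) = Mul(-561, Pow(-441816, -1)) = Mul(-561, Rational(-1, 441816)) = Rational(187, 147272)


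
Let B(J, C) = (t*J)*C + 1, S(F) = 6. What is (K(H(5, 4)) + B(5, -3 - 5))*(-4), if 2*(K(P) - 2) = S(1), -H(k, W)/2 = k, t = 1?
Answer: 136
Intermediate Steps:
H(k, W) = -2*k
K(P) = 5 (K(P) = 2 + (½)*6 = 2 + 3 = 5)
B(J, C) = 1 + C*J (B(J, C) = (1*J)*C + 1 = J*C + 1 = C*J + 1 = 1 + C*J)
(K(H(5, 4)) + B(5, -3 - 5))*(-4) = (5 + (1 + (-3 - 5)*5))*(-4) = (5 + (1 - 8*5))*(-4) = (5 + (1 - 40))*(-4) = (5 - 39)*(-4) = -34*(-4) = 136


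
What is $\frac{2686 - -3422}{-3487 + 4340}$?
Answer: $\frac{6108}{853} \approx 7.1606$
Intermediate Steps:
$\frac{2686 - -3422}{-3487 + 4340} = \frac{2686 + 3422}{853} = 6108 \cdot \frac{1}{853} = \frac{6108}{853}$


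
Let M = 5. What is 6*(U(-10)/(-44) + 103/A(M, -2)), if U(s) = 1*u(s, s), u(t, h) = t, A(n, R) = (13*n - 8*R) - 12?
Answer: 2611/253 ≈ 10.320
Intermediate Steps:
A(n, R) = -12 - 8*R + 13*n (A(n, R) = (-8*R + 13*n) - 12 = -12 - 8*R + 13*n)
U(s) = s (U(s) = 1*s = s)
6*(U(-10)/(-44) + 103/A(M, -2)) = 6*(-10/(-44) + 103/(-12 - 8*(-2) + 13*5)) = 6*(-10*(-1/44) + 103/(-12 + 16 + 65)) = 6*(5/22 + 103/69) = 6*(2611/1518) = 2611/253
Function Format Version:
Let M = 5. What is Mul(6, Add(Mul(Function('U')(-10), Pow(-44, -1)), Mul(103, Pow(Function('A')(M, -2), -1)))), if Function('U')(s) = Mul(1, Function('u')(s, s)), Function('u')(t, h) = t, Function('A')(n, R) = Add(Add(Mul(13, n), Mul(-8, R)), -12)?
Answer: Rational(2611, 253) ≈ 10.320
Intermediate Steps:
Function('A')(n, R) = Add(-12, Mul(-8, R), Mul(13, n)) (Function('A')(n, R) = Add(Add(Mul(-8, R), Mul(13, n)), -12) = Add(-12, Mul(-8, R), Mul(13, n)))
Function('U')(s) = s (Function('U')(s) = Mul(1, s) = s)
Mul(6, Add(Mul(Function('U')(-10), Pow(-44, -1)), Mul(103, Pow(Function('A')(M, -2), -1)))) = Mul(6, Add(Mul(-10, Pow(-44, -1)), Mul(103, Pow(Add(-12, Mul(-8, -2), Mul(13, 5)), -1)))) = Mul(6, Add(Mul(-10, Rational(-1, 44)), Mul(103, Pow(Add(-12, 16, 65), -1)))) = Mul(6, Add(Rational(5, 22), Mul(103, Pow(69, -1)))) = Mul(6, Add(Rational(5, 22), Mul(103, Rational(1, 69)))) = Mul(6, Add(Rational(5, 22), Rational(103, 69))) = Mul(6, Rational(2611, 1518)) = Rational(2611, 253)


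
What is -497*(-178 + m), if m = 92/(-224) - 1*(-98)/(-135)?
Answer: 96153383/1080 ≈ 89031.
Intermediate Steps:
m = -8593/7560 (m = 92*(-1/224) + 98*(-1/135) = -23/56 - 98/135 = -8593/7560 ≈ -1.1366)
-497*(-178 + m) = -497*(-178 - 8593/7560) = -497*(-1354273/7560) = 96153383/1080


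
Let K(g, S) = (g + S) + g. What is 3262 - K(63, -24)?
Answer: 3160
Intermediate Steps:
K(g, S) = S + 2*g (K(g, S) = (S + g) + g = S + 2*g)
3262 - K(63, -24) = 3262 - (-24 + 2*63) = 3262 - (-24 + 126) = 3262 - 1*102 = 3262 - 102 = 3160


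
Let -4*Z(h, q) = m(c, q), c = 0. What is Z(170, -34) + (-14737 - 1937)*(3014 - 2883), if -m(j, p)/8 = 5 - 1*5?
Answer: -2184294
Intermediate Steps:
m(j, p) = 0 (m(j, p) = -8*(5 - 1*5) = -8*(5 - 5) = -8*0 = 0)
Z(h, q) = 0 (Z(h, q) = -¼*0 = 0)
Z(170, -34) + (-14737 - 1937)*(3014 - 2883) = 0 + (-14737 - 1937)*(3014 - 2883) = 0 - 16674*131 = 0 - 2184294 = -2184294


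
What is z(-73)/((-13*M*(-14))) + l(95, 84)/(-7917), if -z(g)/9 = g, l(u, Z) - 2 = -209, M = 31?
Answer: 3333/23374 ≈ 0.14259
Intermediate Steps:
l(u, Z) = -207 (l(u, Z) = 2 - 209 = -207)
z(g) = -9*g
z(-73)/((-13*M*(-14))) + l(95, 84)/(-7917) = (-9*(-73))/((-13*31*(-14))) - 207/(-7917) = 657/((-403*(-14))) - 207*(-1/7917) = 657/5642 + 69/2639 = 3333/23374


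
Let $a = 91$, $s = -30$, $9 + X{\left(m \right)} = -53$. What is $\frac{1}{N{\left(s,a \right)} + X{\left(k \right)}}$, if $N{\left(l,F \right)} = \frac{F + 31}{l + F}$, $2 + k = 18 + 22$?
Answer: $- \frac{1}{60} \approx -0.016667$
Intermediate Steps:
$k = 38$ ($k = -2 + \left(18 + 22\right) = -2 + 40 = 38$)
$X{\left(m \right)} = -62$ ($X{\left(m \right)} = -9 - 53 = -62$)
$N{\left(l,F \right)} = \frac{31 + F}{F + l}$
$\frac{1}{N{\left(s,a \right)} + X{\left(k \right)}} = \frac{1}{\frac{31 + 91}{91 - 30} - 62} = \frac{1}{\frac{1}{61} \cdot 122 - 62} = \frac{1}{2 - 62} = \frac{1}{-60} = - \frac{1}{60}$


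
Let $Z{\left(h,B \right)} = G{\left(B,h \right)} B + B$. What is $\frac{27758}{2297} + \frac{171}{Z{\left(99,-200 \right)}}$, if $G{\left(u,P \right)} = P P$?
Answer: $\frac{54416390413}{4503038800} \approx 12.084$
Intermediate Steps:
$G{\left(u,P \right)} = P^{2}$
$Z{\left(h,B \right)} = B + B h^{2}$ ($Z{\left(h,B \right)} = h^{2} B + B = B h^{2} + B = B + B h^{2}$)
$\frac{27758}{2297} + \frac{171}{Z{\left(99,-200 \right)}} = \frac{27758}{2297} + \frac{171}{\left(-200\right) \left(1 + 99^{2}\right)} = 27758 \cdot \frac{1}{2297} + \frac{171}{\left(-200\right) \left(1 + 9801\right)} = \frac{27758}{2297} + \frac{171}{\left(-200\right) 9802} = \frac{27758}{2297} + \frac{171}{-1960400} = \frac{27758}{2297} + 171 \left(- \frac{1}{1960400}\right) = \frac{27758}{2297} - \frac{171}{1960400} = \frac{54416390413}{4503038800}$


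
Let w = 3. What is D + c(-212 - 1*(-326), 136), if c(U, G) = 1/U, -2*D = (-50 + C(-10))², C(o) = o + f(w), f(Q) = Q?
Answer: -92596/57 ≈ -1624.5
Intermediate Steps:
C(o) = 3 + o (C(o) = o + 3 = 3 + o)
D = -3249/2 (D = -(-50 + (3 - 10))²/2 = -(-50 - 7)²/2 = -½*(-57)² = -½*3249 = -3249/2 ≈ -1624.5)
D + c(-212 - 1*(-326), 136) = -3249/2 + 1/(-212 - 1*(-326)) = -3249/2 + 1/(-212 + 326) = -3249/2 + 1/114 = -92596/57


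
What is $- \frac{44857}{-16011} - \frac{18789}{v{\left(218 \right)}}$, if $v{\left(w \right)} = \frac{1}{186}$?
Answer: $- \frac{55954461437}{16011} \approx -3.4948 \cdot 10^{6}$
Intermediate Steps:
$v{\left(w \right)} = \frac{1}{186}$
$- \frac{44857}{-16011} - \frac{18789}{v{\left(218 \right)}} = - \frac{44857}{-16011} - 18789 \frac{1}{\frac{1}{186}} = \left(-44857\right) \left(- \frac{1}{16011}\right) - 3494754 = \frac{44857}{16011} - 3494754 = - \frac{55954461437}{16011}$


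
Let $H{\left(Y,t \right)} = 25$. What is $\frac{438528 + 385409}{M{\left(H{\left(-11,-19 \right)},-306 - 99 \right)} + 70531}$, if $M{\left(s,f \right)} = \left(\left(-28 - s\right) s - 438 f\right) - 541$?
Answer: $\frac{823937}{246055} \approx 3.3486$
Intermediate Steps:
$M{\left(s,f \right)} = -541 - 438 f + s \left(-28 - s\right)$ ($M{\left(s,f \right)} = \left(s \left(-28 - s\right) - 438 f\right) - 541 = \left(- 438 f + s \left(-28 - s\right)\right) - 541 = -541 - 438 f + s \left(-28 - s\right)$)
$\frac{438528 + 385409}{M{\left(H{\left(-11,-19 \right)},-306 - 99 \right)} + 70531} = \frac{438528 + 385409}{\left(-541 - 25^{2} - 438 \left(-306 - 99\right) - 700\right) + 70531} = \frac{823937}{\left(-541 - 625 - 438 \left(-306 - 99\right) - 700\right) + 70531} = \frac{823937}{\left(-541 - 625 - -177390 - 700\right) + 70531} = \frac{823937}{\left(-541 - 625 + 177390 - 700\right) + 70531} = \frac{823937}{175524 + 70531} = \frac{823937}{246055}$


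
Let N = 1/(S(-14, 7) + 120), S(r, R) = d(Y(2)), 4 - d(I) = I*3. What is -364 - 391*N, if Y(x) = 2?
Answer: -43343/118 ≈ -367.31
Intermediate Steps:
d(I) = 4 - 3*I (d(I) = 4 - I*3 = 4 - 3*I)
S(r, R) = -2 (S(r, R) = 4 - 3*2 = 4 - 6 = -2)
N = 1/118 (N = 1/(-2 + 120) = 1/118 ≈ 0.0084746)
-364 - 391*N = -364 - 391*1/118 = -364 - 391/118 = -43343/118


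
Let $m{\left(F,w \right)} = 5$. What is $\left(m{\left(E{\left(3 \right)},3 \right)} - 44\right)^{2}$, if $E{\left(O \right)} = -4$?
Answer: $1521$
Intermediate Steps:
$\left(m{\left(E{\left(3 \right)},3 \right)} - 44\right)^{2} = \left(5 - 44\right)^{2} = \left(-39\right)^{2} = 1521$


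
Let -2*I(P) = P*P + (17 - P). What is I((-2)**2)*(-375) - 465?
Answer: 9945/2 ≈ 4972.5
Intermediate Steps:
I(P) = -17/2 + P/2 - P**2/2 (I(P) = -(P*P + (17 - P))/2 = -(P**2 + (17 - P))/2 = -(17 + P**2 - P)/2 = -17/2 + P/2 - P**2/2)
I((-2)**2)*(-375) - 465 = (-17/2 + (1/2)*(-2)**2 - ((-2)**2)**2/2)*(-375) - 465 = (-17/2 + (1/2)*4 - 1/2*4**2)*(-375) - 465 = (-17/2 + 2 - 1/2*16)*(-375) - 465 = (-17/2 + 2 - 8)*(-375) - 465 = -29/2*(-375) - 465 = 10875/2 - 465 = 9945/2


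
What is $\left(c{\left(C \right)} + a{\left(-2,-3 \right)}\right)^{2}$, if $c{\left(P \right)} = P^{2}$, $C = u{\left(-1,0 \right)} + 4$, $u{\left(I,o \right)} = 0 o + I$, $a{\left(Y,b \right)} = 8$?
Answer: $289$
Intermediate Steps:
$u{\left(I,o \right)} = I$ ($u{\left(I,o \right)} = 0 + I = I$)
$C = 3$ ($C = -1 + 4 = 3$)
$\left(c{\left(C \right)} + a{\left(-2,-3 \right)}\right)^{2} = \left(3^{2} + 8\right)^{2} = \left(9 + 8\right)^{2} = 17^{2} = 289$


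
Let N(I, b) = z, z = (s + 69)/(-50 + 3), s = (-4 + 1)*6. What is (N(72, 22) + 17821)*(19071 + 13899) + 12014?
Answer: 27614126578/47 ≈ 5.8753e+8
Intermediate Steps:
s = -18 (s = -3*6 = -18)
z = -51/47 (z = (-18 + 69)/(-50 + 3) = 51/(-47) = 51*(-1/47) = -51/47 ≈ -1.0851)
N(I, b) = -51/47
(N(72, 22) + 17821)*(19071 + 13899) + 12014 = (-51/47 + 17821)*(19071 + 13899) + 12014 = (837536/47)*32970 + 12014 = 27613561920/47 + 12014 = 27614126578/47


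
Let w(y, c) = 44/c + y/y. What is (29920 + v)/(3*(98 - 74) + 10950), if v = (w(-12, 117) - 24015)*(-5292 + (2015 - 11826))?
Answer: 1928945401/58617 ≈ 32908.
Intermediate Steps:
w(y, c) = 1 + 44/c (w(y, c) = 44/c + 1 = 1 + 44/c)
v = 42433298182/117 (v = ((44 + 117)/117 - 24015)*(-5292 + (2015 - 11826)) = ((1/117)*161 - 24015)*(-5292 - 9811) = (161/117 - 24015)*(-15103) = -2809594/117*(-15103) = 42433298182/117 ≈ 3.6268e+8)
(29920 + v)/(3*(98 - 74) + 10950) = (29920 + 42433298182/117)/(3*(98 - 74) + 10950) = 42436798822/(117*(3*24 + 10950)) = 42436798822/(117*(72 + 10950)) = (42436798822/117)/11022 = (42436798822/117)*(1/11022) = 1928945401/58617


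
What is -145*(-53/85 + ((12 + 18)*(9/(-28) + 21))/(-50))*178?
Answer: 80044553/238 ≈ 3.3632e+5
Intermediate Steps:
-145*(-53/85 + ((12 + 18)*(9/(-28) + 21))/(-50))*178 = -145*(-53*1/85 + (30*(9*(-1/28) + 21))*(-1/50))*178 = -145*(-53/85 + (30*(-9/28 + 21))*(-1/50))*178 = -145*(-53/85 + (30*(579/28))*(-1/50))*178 = -145*(-53/85 + (8685/14)*(-1/50))*178 = -145*(-53/85 - 1737/140)*178 = -145*(-31013/2380)*178 = (899377/476)*178 = 80044553/238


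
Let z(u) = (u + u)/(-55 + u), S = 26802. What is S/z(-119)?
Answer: 2331774/119 ≈ 19595.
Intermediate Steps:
z(u) = 2*u/(-55 + u) (z(u) = (2*u)/(-55 + u) = 2*u/(-55 + u))
S/z(-119) = 26802/((2*(-119)/(-55 - 119))) = 26802/((2*(-119)/(-174))) = 26802/((2*(-119)*(-1/174))) = 26802/(119/87) = 26802*(87/119) = 2331774/119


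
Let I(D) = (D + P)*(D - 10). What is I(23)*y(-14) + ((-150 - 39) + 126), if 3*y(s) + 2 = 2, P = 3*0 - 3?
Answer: -63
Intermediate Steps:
P = -3 (P = 0 - 3 = -3)
y(s) = 0 (y(s) = -⅔ + (⅓)*2 = -⅔ + ⅔ = 0)
I(D) = (-10 + D)*(-3 + D) (I(D) = (D - 3)*(D - 10) = (-3 + D)*(-10 + D) = (-10 + D)*(-3 + D))
I(23)*y(-14) + ((-150 - 39) + 126) = (30 + 23² - 13*23)*0 + ((-150 - 39) + 126) = (30 + 529 - 299)*0 + (-189 + 126) = 260*0 - 63 = 0 - 63 = -63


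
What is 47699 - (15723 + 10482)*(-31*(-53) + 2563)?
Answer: -110170531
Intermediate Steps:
47699 - (15723 + 10482)*(-31*(-53) + 2563) = 47699 - 26205*(1643 + 2563) = 47699 - 26205*4206 = 47699 - 1*110218230 = 47699 - 110218230 = -110170531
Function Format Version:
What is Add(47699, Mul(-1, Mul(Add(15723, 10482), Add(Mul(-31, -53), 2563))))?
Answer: -110170531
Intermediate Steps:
Add(47699, Mul(-1, Mul(Add(15723, 10482), Add(Mul(-31, -53), 2563)))) = Add(47699, Mul(-1, Mul(26205, Add(1643, 2563)))) = Add(47699, Mul(-1, Mul(26205, 4206))) = Add(47699, Mul(-1, 110218230)) = Add(47699, -110218230) = -110170531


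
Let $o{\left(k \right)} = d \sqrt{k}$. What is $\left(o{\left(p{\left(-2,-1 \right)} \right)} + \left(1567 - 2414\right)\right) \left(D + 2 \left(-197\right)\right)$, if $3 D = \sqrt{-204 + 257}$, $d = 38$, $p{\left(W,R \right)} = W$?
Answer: $\frac{\left(847 - 38 i \sqrt{2}\right) \left(1182 - \sqrt{53}\right)}{3} \approx 3.3166 \cdot 10^{5} - 21043.0 i$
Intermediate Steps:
$D = \frac{\sqrt{53}}{3}$ ($D = \frac{\sqrt{-204 + 257}}{3} = \frac{\sqrt{53}}{3} \approx 2.4267$)
$o{\left(k \right)} = 38 \sqrt{k}$
$\left(o{\left(p{\left(-2,-1 \right)} \right)} + \left(1567 - 2414\right)\right) \left(D + 2 \left(-197\right)\right) = \left(38 \sqrt{-2} + \left(1567 - 2414\right)\right) \left(\frac{\sqrt{53}}{3} + 2 \left(-197\right)\right) = \left(38 i \sqrt{2} + \left(1567 - 2414\right)\right) \left(\frac{\sqrt{53}}{3} - 394\right) = \left(38 i \sqrt{2} - 847\right) \left(-394 + \frac{\sqrt{53}}{3}\right) = \left(-847 + 38 i \sqrt{2}\right) \left(-394 + \frac{\sqrt{53}}{3}\right)$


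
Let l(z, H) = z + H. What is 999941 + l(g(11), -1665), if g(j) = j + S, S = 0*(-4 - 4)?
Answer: 998287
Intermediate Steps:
S = 0 (S = 0*(-8) = 0)
g(j) = j (g(j) = j + 0 = j)
l(z, H) = H + z
999941 + l(g(11), -1665) = 999941 + (-1665 + 11) = 999941 - 1654 = 998287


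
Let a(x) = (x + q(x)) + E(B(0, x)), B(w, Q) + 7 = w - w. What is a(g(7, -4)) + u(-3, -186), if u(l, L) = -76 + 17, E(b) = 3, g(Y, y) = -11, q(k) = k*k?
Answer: 54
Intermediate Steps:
q(k) = k²
B(w, Q) = -7 (B(w, Q) = -7 + (w - w) = -7 + 0 = -7)
u(l, L) = -59
a(x) = 3 + x + x² (a(x) = (x + x²) + 3 = 3 + x + x²)
a(g(7, -4)) + u(-3, -186) = (3 - 11 + (-11)²) - 59 = (3 - 11 + 121) - 59 = 113 - 59 = 54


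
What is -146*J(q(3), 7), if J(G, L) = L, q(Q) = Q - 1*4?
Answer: -1022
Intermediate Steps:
q(Q) = -4 + Q (q(Q) = Q - 4 = -4 + Q)
-146*J(q(3), 7) = -146*7 = -1022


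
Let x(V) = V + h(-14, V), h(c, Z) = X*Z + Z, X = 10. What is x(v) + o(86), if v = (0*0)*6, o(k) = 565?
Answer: 565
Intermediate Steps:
h(c, Z) = 11*Z (h(c, Z) = 10*Z + Z = 11*Z)
v = 0 (v = 0*6 = 0)
x(V) = 12*V (x(V) = V + 11*V = 12*V)
x(v) + o(86) = 12*0 + 565 = 0 + 565 = 565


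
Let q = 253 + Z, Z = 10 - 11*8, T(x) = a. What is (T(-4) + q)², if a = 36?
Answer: 44521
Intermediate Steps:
T(x) = 36
Z = -78 (Z = 10 - 88 = -78)
q = 175 (q = 253 - 78 = 175)
(T(-4) + q)² = (36 + 175)² = 211² = 44521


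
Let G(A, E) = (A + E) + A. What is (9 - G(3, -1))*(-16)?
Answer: -64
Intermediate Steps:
G(A, E) = E + 2*A
(9 - G(3, -1))*(-16) = (9 - (-1 + 2*3))*(-16) = (9 - (-1 + 6))*(-16) = (9 - 1*5)*(-16) = (9 - 5)*(-16) = 4*(-16) = -64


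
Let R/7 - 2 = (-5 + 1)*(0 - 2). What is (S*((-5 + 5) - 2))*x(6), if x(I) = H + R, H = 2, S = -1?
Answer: 144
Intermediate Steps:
R = 70 (R = 14 + 7*((-5 + 1)*(0 - 2)) = 14 + 7*(-4*(-2)) = 14 + 7*8 = 14 + 56 = 70)
x(I) = 72 (x(I) = 2 + 70 = 72)
(S*((-5 + 5) - 2))*x(6) = -((-5 + 5) - 2)*72 = -(0 - 2)*72 = -1*(-2)*72 = 2*72 = 144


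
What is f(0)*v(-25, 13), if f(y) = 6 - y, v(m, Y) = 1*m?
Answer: -150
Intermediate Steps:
v(m, Y) = m
f(0)*v(-25, 13) = (6 - 1*0)*(-25) = (6 + 0)*(-25) = 6*(-25) = -150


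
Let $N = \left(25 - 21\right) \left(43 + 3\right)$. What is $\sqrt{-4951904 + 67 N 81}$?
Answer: $2 i \sqrt{988334} \approx 1988.3 i$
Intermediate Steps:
$N = 184$ ($N = 4 \cdot 46 = 184$)
$\sqrt{-4951904 + 67 N 81} = \sqrt{-4951904 + 67 \cdot 184 \cdot 81} = \sqrt{-4951904 + 12328 \cdot 81} = \sqrt{-4951904 + 998568} = \sqrt{-3953336} = 2 i \sqrt{988334}$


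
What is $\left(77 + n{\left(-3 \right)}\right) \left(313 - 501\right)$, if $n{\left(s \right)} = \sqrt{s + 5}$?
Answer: $-14476 - 188 \sqrt{2} \approx -14742.0$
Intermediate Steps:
$n{\left(s \right)} = \sqrt{5 + s}$
$\left(77 + n{\left(-3 \right)}\right) \left(313 - 501\right) = \left(77 + \sqrt{5 - 3}\right) \left(313 - 501\right) = \left(77 + \sqrt{2}\right) \left(-188\right) = -14476 - 188 \sqrt{2}$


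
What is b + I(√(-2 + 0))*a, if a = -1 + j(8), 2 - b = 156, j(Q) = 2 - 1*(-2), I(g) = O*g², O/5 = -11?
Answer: 176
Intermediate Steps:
O = -55 (O = 5*(-11) = -55)
I(g) = -55*g²
j(Q) = 4 (j(Q) = 2 + 2 = 4)
b = -154 (b = 2 - 1*156 = 2 - 156 = -154)
a = 3 (a = -1 + 4 = 3)
b + I(√(-2 + 0))*a = -154 - 55*(√(-2 + 0))²*3 = -154 - 55*(√(-2))²*3 = -154 - 55*(I*√2)²*3 = -154 - 55*(-2)*3 = -154 + 110*3 = -154 + 330 = 176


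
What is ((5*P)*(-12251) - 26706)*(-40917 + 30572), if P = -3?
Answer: -1624775355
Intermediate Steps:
((5*P)*(-12251) - 26706)*(-40917 + 30572) = ((5*(-3))*(-12251) - 26706)*(-40917 + 30572) = (-15*(-12251) - 26706)*(-10345) = (183765 - 26706)*(-10345) = 157059*(-10345) = -1624775355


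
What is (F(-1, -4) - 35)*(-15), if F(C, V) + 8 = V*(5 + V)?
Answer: 705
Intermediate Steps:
F(C, V) = -8 + V*(5 + V)
(F(-1, -4) - 35)*(-15) = ((-8 + (-4)**2 + 5*(-4)) - 35)*(-15) = ((-8 + 16 - 20) - 35)*(-15) = (-12 - 35)*(-15) = -47*(-15) = 705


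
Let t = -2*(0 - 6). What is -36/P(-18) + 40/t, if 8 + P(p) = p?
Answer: 184/39 ≈ 4.7179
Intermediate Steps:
P(p) = -8 + p
t = 12 (t = -2*(-6) = 12)
-36/P(-18) + 40/t = -36/(-8 - 18) + 40/12 = -36/(-26) + 40*(1/12) = -36*(-1/26) + 10/3 = 18/13 + 10/3 = 184/39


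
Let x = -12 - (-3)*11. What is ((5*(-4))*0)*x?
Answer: 0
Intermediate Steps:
x = 21 (x = -12 - 1*(-33) = -12 + 33 = 21)
((5*(-4))*0)*x = ((5*(-4))*0)*21 = -20*0*21 = 0*21 = 0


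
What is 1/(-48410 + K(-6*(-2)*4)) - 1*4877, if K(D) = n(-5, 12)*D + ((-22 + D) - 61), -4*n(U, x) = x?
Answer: -236968554/48589 ≈ -4877.0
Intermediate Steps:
n(U, x) = -x/4
K(D) = -83 - 2*D (K(D) = (-¼*12)*D + ((-22 + D) - 61) = -3*D + (-83 + D) = -83 - 2*D)
1/(-48410 + K(-6*(-2)*4)) - 1*4877 = 1/(-48410 + (-83 - 2*(-6*(-2))*4)) - 1*4877 = 1/(-48410 + (-83 - 24*4)) - 4877 = 1/(-48410 + (-83 - 2*48)) - 4877 = 1/(-48410 + (-83 - 96)) - 4877 = 1/(-48410 - 179) - 4877 = 1/(-48589) - 4877 = -1/48589 - 4877 = -236968554/48589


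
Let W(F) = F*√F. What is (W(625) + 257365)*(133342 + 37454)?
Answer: 46625600040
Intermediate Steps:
W(F) = F^(3/2)
(W(625) + 257365)*(133342 + 37454) = (625^(3/2) + 257365)*(133342 + 37454) = (15625 + 257365)*170796 = 272990*170796 = 46625600040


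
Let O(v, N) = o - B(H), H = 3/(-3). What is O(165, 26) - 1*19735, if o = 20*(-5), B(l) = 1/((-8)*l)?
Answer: -158681/8 ≈ -19835.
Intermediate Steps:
H = -1 (H = 3*(-⅓) = -1)
B(l) = -1/(8*l)
o = -100
O(v, N) = -801/8 (O(v, N) = -100 - (-1)/(8*(-1)) = -100 - (-1)*(-1)/8 = -100 - 1*⅛ = -100 - ⅛ = -801/8)
O(165, 26) - 1*19735 = -801/8 - 1*19735 = -801/8 - 19735 = -158681/8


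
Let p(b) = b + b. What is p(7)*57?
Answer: 798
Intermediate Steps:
p(b) = 2*b
p(7)*57 = (2*7)*57 = 14*57 = 798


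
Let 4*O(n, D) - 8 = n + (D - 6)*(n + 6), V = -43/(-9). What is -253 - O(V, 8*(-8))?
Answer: -811/12 ≈ -67.583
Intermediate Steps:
V = 43/9 (V = -43*(-1/9) = 43/9 ≈ 4.7778)
O(n, D) = 2 + n/4 + (-6 + D)*(6 + n)/4 (O(n, D) = 2 + (n + (D - 6)*(n + 6))/4 = 2 + (n + (-6 + D)*(6 + n))/4 = 2 + (n/4 + (-6 + D)*(6 + n)/4) = 2 + n/4 + (-6 + D)*(6 + n)/4)
-253 - O(V, 8*(-8)) = -253 - (-7 - 5/4*43/9 + 3*(8*(-8))/2 + (1/4)*(8*(-8))*(43/9)) = -253 - (-7 - 215/36 + (3/2)*(-64) + (1/4)*(-64)*(43/9)) = -253 - (-7 - 215/36 - 96 - 688/9) = -253 - 1*(-2225/12) = -253 + 2225/12 = -811/12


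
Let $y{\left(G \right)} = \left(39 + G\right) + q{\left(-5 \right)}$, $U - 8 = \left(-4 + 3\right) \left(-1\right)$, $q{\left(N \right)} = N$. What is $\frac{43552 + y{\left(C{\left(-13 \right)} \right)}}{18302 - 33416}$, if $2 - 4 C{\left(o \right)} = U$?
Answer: $- \frac{174337}{60456} \approx -2.8837$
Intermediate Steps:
$U = 9$ ($U = 8 + \left(-4 + 3\right) \left(-1\right) = 8 - -1 = 8 + 1 = 9$)
$C{\left(o \right)} = - \frac{7}{4}$ ($C{\left(o \right)} = \frac{1}{2} - \frac{9}{4} = - \frac{7}{4}$)
$y{\left(G \right)} = 34 + G$ ($y{\left(G \right)} = \left(39 + G\right) - 5 = 34 + G$)
$\frac{43552 + y{\left(C{\left(-13 \right)} \right)}}{18302 - 33416} = \frac{43552 + \left(34 - \frac{7}{4}\right)}{18302 - 33416} = \frac{43552 + \frac{129}{4}}{-15114} = \frac{174337}{4} \left(- \frac{1}{15114}\right) = - \frac{174337}{60456}$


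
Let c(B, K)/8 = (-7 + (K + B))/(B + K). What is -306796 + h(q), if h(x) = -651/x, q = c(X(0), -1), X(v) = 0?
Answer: -19635595/64 ≈ -3.0681e+5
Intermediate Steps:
c(B, K) = 8*(-7 + B + K)/(B + K) (c(B, K) = 8*((-7 + (K + B))/(B + K)) = 8*((-7 + (B + K))/(B + K)) = 8*((-7 + B + K)/(B + K)) = 8*(-7 + B + K)/(B + K))
q = 64 (q = 8*(-7 + 0 - 1)/(0 - 1) = 8*(-8)/(-1) = 8*(-1)*(-8) = 64)
-306796 + h(q) = -306796 - 651/64 = -19635595/64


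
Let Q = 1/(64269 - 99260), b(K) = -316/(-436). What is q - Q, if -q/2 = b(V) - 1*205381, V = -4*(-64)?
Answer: 1566648544009/3814019 ≈ 4.1076e+5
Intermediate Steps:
V = 256
b(K) = 79/109 (b(K) = -316*(-1/436) = 79/109)
q = 44772900/109 (q = -2*(79/109 - 1*205381) = -2*(79/109 - 205381) = -2*(-22386450/109) = 44772900/109 ≈ 4.1076e+5)
Q = -1/34991 (Q = 1/(-34991) = -1/34991 ≈ -2.8579e-5)
q - Q = 44772900/109 - 1*(-1/34991) = 44772900/109 + 1/34991 = 1566648544009/3814019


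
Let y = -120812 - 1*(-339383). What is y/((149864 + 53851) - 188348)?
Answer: 218571/15367 ≈ 14.223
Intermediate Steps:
y = 218571 (y = -120812 + 339383 = 218571)
y/((149864 + 53851) - 188348) = 218571/((149864 + 53851) - 188348) = 218571/(203715 - 188348) = 218571/15367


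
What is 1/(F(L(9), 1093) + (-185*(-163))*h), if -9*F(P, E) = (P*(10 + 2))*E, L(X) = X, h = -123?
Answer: -1/3722181 ≈ -2.6866e-7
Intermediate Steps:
F(P, E) = -4*E*P/3 (F(P, E) = -P*(10 + 2)*E/9 = -P*12*E/9 = -12*P*E/9 = -4*E*P/3)
1/(F(L(9), 1093) + (-185*(-163))*h) = 1/(-4/3*1093*9 - 185*(-163)*(-123)) = 1/(-13116 + 30155*(-123)) = 1/(-13116 - 3709065) = 1/(-3722181) = -1/3722181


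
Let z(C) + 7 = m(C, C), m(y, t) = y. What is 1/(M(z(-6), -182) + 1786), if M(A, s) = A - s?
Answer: 1/1955 ≈ 0.00051151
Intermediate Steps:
z(C) = -7 + C
1/(M(z(-6), -182) + 1786) = 1/(((-7 - 6) - 1*(-182)) + 1786) = 1/((-13 + 182) + 1786) = 1/(169 + 1786) = 1/1955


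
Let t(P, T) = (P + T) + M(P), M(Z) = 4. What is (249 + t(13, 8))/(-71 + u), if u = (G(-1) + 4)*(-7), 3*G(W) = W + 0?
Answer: -411/145 ≈ -2.8345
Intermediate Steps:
G(W) = W/3 (G(W) = (W + 0)/3 = W/3)
u = -77/3 (u = ((⅓)*(-1) + 4)*(-7) = (-⅓ + 4)*(-7) = (11/3)*(-7) = -77/3 ≈ -25.667)
t(P, T) = 4 + P + T (t(P, T) = (P + T) + 4 = 4 + P + T)
(249 + t(13, 8))/(-71 + u) = (249 + (4 + 13 + 8))/(-71 - 77/3) = (249 + 25)/(-290/3) = 274*(-3/290) = -411/145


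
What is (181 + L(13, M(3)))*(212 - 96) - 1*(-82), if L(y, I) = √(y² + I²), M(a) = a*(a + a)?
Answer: 21078 + 116*√493 ≈ 23654.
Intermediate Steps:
M(a) = 2*a² (M(a) = a*(2*a) = 2*a²)
L(y, I) = √(I² + y²)
(181 + L(13, M(3)))*(212 - 96) - 1*(-82) = (181 + √((2*3²)² + 13²))*(212 - 96) - 1*(-82) = (181 + √((2*9)² + 169))*116 + 82 = (181 + √(18² + 169))*116 + 82 = (181 + √(324 + 169))*116 + 82 = (181 + √493)*116 + 82 = (20996 + 116*√493) + 82 = 21078 + 116*√493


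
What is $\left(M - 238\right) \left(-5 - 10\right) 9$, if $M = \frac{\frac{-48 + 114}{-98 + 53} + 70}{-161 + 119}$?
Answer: $\frac{226452}{7} \approx 32350.0$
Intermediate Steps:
$M = - \frac{514}{315}$ ($M = \frac{\frac{66}{-45} + 70}{-42} = \left(66 \left(- \frac{1}{45}\right) + 70\right) \left(- \frac{1}{42}\right) = \left(- \frac{22}{15} + 70\right) \left(- \frac{1}{42}\right) = \frac{1028}{15} \left(- \frac{1}{42}\right) = - \frac{514}{315} \approx -1.6317$)
$\left(M - 238\right) \left(-5 - 10\right) 9 = \left(- \frac{514}{315} - 238\right) \left(-5 - 10\right) 9 = - \frac{75484 \left(\left(-15\right) 9\right)}{315} = \left(- \frac{75484}{315}\right) \left(-135\right) = \frac{226452}{7}$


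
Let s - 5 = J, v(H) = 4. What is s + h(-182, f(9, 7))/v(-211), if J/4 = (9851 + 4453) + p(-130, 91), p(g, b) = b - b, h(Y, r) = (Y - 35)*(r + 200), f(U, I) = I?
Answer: 183965/4 ≈ 45991.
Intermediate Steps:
h(Y, r) = (-35 + Y)*(200 + r)
p(g, b) = 0
J = 57216 (J = 4*((9851 + 4453) + 0) = 4*(14304 + 0) = 4*14304 = 57216)
s = 57221 (s = 5 + 57216 = 57221)
s + h(-182, f(9, 7))/v(-211) = 57221 + (-7000 - 35*7 + 200*(-182) - 182*7)/4 = 57221 + (-7000 - 245 - 36400 - 1274)*(1/4) = 57221 - 44919*1/4 = 57221 - 44919/4 = 183965/4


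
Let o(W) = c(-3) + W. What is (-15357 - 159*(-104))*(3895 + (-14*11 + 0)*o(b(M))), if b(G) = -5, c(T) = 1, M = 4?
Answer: 5318469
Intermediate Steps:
o(W) = 1 + W
(-15357 - 159*(-104))*(3895 + (-14*11 + 0)*o(b(M))) = (-15357 - 159*(-104))*(3895 + (-14*11 + 0)*(1 - 5)) = (-15357 + 16536)*(3895 + (-154 + 0)*(-4)) = 1179*(3895 - 154*(-4)) = 1179*(3895 + 616) = 1179*4511 = 5318469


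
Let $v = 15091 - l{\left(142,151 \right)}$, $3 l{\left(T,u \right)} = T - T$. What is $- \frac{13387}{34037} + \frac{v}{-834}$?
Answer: $- \frac{524817125}{28386858} \approx -18.488$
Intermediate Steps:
$l{\left(T,u \right)} = 0$ ($l{\left(T,u \right)} = \frac{T - T}{3} = \frac{1}{3} \cdot 0 = 0$)
$v = 15091$ ($v = 15091 - 0 = 15091 + 0 = 15091$)
$- \frac{13387}{34037} + \frac{v}{-834} = - \frac{13387}{34037} + \frac{15091}{-834} = \left(-13387\right) \frac{1}{34037} + 15091 \left(- \frac{1}{834}\right) = - \frac{13387}{34037} - \frac{15091}{834} = - \frac{524817125}{28386858}$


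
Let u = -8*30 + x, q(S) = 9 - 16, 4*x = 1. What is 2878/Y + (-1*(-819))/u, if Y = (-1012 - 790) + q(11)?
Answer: -1240898/247833 ≈ -5.0070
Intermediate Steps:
x = ¼ (x = (¼)*1 = ¼ ≈ 0.25000)
q(S) = -7
u = -959/4 (u = -8*30 + ¼ = -240 + ¼ = -959/4 ≈ -239.75)
Y = -1809 (Y = (-1012 - 790) - 7 = -1802 - 7 = -1809)
2878/Y + (-1*(-819))/u = 2878/(-1809) + (-1*(-819))/(-959/4) = 2878*(-1/1809) + 819*(-4/959) = -2878/1809 - 468/137 = -1240898/247833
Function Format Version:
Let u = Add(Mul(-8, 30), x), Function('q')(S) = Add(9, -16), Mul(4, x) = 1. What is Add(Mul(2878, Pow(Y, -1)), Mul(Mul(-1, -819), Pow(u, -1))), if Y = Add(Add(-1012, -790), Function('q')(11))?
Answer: Rational(-1240898, 247833) ≈ -5.0070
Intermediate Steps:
x = Rational(1, 4) (x = Mul(Rational(1, 4), 1) = Rational(1, 4) ≈ 0.25000)
Function('q')(S) = -7
u = Rational(-959, 4) (u = Add(Mul(-8, 30), Rational(1, 4)) = Add(-240, Rational(1, 4)) = Rational(-959, 4) ≈ -239.75)
Y = -1809 (Y = Add(Add(-1012, -790), -7) = Add(-1802, -7) = -1809)
Add(Mul(2878, Pow(Y, -1)), Mul(Mul(-1, -819), Pow(u, -1))) = Add(Mul(2878, Pow(-1809, -1)), Mul(Mul(-1, -819), Pow(Rational(-959, 4), -1))) = Add(Mul(2878, Rational(-1, 1809)), Mul(819, Rational(-4, 959))) = Add(Rational(-2878, 1809), Rational(-468, 137)) = Rational(-1240898, 247833)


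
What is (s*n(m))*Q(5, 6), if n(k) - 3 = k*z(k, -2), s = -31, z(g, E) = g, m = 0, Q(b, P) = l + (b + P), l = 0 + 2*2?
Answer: -1395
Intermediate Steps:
l = 4 (l = 0 + 4 = 4)
Q(b, P) = 4 + P + b (Q(b, P) = 4 + (b + P) = 4 + (P + b) = 4 + P + b)
n(k) = 3 + k**2 (n(k) = 3 + k*k = 3 + k**2)
(s*n(m))*Q(5, 6) = (-31*(3 + 0**2))*(4 + 6 + 5) = -31*(3 + 0)*15 = -31*3*15 = -93*15 = -1395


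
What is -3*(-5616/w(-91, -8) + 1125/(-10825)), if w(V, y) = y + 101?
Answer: 2435913/13423 ≈ 181.47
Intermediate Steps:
w(V, y) = 101 + y
-3*(-5616/w(-91, -8) + 1125/(-10825)) = -3*(-5616/(101 - 8) + 1125/(-10825)) = -3*(-5616/93 + 1125*(-1/10825)) = -3*(-5616*1/93 - 45/433) = -3*(-1872/31 - 45/433) = -3*(-811971/13423) = 2435913/13423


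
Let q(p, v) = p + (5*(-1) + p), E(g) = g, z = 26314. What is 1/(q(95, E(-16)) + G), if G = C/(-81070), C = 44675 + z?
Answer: 81070/14926961 ≈ 0.0054311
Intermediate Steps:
C = 70989 (C = 44675 + 26314 = 70989)
G = -70989/81070 (G = 70989/(-81070) = 70989*(-1/81070) = -70989/81070 ≈ -0.87565)
q(p, v) = -5 + 2*p (q(p, v) = p + (-5 + p) = -5 + 2*p)
1/(q(95, E(-16)) + G) = 1/((-5 + 2*95) - 70989/81070) = 1/((-5 + 190) - 70989/81070) = 1/(185 - 70989/81070) = 1/(14926961/81070) = 81070/14926961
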